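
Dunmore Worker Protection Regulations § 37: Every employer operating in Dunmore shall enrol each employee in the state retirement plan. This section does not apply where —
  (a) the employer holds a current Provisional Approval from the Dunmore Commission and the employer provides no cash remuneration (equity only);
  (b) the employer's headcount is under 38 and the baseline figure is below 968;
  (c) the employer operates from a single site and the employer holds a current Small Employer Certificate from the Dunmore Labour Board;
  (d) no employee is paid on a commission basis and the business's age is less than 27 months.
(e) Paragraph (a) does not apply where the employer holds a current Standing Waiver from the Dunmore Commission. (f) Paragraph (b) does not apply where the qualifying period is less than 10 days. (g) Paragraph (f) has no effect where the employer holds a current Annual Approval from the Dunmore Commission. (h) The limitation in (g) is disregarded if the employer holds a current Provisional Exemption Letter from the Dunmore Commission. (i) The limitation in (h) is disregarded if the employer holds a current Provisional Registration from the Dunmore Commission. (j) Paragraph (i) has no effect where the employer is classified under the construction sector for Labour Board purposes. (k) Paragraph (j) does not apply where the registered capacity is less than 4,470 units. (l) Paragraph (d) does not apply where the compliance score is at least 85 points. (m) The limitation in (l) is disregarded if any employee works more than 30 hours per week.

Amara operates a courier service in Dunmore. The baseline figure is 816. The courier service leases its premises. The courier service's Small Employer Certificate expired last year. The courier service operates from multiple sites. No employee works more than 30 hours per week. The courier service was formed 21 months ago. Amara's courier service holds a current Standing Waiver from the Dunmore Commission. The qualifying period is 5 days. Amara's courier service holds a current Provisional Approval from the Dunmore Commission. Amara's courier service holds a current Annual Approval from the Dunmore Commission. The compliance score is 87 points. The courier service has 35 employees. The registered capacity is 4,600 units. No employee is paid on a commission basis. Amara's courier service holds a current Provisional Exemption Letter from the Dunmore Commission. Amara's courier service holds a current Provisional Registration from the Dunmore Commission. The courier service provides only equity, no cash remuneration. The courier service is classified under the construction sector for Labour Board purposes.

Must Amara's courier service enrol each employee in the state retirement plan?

All of (a)'s requirements are met (a current Provisional Approval is held; remuneration is equity-only). But applying paragraph (e): (e) operates — a current Standing Waiver is held. Exception (a) does not apply.
Exception (b) is satisfied on its face — the employer's headcount is 35, under the 38 limit; the baseline figure is 816, below the 968 limit. Turning to paragraphs (f)–(k): (f) operates against (b): the qualifying period is 5 days, less than the 10 days limit. (g) is triggered (a current Annual Approval is held), but is displaced by (h): (h) operates — a current Provisional Exemption Letter is held. (i) would limit (h) — a current Provisional Registration is held — but (j) sets (i) aside: (j) operates against (i): the courier service is classified under the construction sector. (k) is inapplicable (the registered capacity is 4,600 units, not less than 4,470 units), so (j) stands. So (b) is unavailable.
Exception (c) fails — the employer operates from multiple sites.
Exception (d): no employee is paid on commission; the business's age is 21 months, less than the 27 months limit — every condition holds. But: (l) operates against (d): the compliance score is 87 points, meeting the 85 points threshold. (m) is not triggered (no employee exceeds 30 hours/week), so (l) stands. So (d) is unavailable.
Every exception is unavailable, so the rule governs.

Yes — Amara's courier service must enrol each employee in the state retirement plan.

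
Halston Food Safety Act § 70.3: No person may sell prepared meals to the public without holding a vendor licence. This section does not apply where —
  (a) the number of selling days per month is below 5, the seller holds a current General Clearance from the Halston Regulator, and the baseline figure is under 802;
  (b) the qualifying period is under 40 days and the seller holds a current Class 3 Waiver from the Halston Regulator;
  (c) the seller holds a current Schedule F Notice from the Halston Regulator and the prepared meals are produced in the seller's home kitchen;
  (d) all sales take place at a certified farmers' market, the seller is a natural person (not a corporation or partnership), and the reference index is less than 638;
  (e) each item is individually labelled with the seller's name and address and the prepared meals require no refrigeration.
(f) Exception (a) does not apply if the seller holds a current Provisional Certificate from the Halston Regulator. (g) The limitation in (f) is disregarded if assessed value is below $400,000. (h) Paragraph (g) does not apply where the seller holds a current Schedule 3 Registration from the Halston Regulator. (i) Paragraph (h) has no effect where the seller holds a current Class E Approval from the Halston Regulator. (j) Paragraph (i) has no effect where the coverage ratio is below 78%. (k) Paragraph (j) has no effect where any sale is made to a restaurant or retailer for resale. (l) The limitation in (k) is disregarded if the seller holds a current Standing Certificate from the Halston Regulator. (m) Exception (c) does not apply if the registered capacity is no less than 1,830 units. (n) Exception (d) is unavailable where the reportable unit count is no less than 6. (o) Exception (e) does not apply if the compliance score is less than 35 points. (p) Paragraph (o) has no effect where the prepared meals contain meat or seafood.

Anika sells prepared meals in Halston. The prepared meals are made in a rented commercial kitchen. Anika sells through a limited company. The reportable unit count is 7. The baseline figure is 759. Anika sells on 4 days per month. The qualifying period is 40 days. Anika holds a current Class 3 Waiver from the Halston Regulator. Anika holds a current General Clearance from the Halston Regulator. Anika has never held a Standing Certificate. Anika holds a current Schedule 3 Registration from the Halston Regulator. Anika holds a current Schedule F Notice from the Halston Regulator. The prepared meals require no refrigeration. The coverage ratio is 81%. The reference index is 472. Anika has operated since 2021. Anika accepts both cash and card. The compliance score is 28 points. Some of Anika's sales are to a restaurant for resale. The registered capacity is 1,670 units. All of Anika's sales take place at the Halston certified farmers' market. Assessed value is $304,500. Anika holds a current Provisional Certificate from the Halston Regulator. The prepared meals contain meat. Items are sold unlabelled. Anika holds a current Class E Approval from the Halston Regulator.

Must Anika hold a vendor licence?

All of (a)'s requirements are met (the number of selling days per month is 4, below the 5 limit; a current General Clearance is held; the baseline figure is 759, under the 802 limit). Applying paragraphs (f)–(l): (f) operates (a current Provisional Certificate is held), but is set aside by (g): (g) operates against (f): assessed value is $304,500, below the $400,000 limit. (h) is engaged (a current Schedule 3 Registration is held), but yields to (i): (i) is triggered — a current Class E Approval is held. (j) is inapplicable (the coverage ratio is 81%, not below 78%), so (i) stands. (a) remains available.
Exception (b) fails — the qualifying period is 40 days, not under 40 days.
Exception (c) does not apply: the prepared meals are made in a commercial kitchen, not a home kitchen.
Exception (d) requires that the seller is a natural person (not a corporation or partnership); but the seller operates through a limited company, so (d) is unavailable.
Exception (e) does not apply: items are sold unlabelled.

No — exception (a) applies; Anika is not required to hold a vendor licence.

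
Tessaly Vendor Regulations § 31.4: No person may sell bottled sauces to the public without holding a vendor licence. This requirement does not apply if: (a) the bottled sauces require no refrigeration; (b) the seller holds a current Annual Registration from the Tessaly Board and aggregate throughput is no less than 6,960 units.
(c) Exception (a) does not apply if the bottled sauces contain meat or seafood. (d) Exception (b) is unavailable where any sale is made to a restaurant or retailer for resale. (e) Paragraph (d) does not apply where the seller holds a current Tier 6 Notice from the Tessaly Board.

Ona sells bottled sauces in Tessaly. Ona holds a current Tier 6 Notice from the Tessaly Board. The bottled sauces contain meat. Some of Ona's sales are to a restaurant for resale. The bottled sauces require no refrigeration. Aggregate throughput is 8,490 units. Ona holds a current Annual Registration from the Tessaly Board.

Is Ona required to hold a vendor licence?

No — exception (b) applies; Ona is not required to hold a vendor licence.

Exception (a)'s conditions are all satisfied: the bottled sauces are shelf-stable. But applying paragraph (c): (c) is triggered — the bottled sauces contain meat. So (a) is unavailable.
Exception (b) is satisfied on its face — a current Annual Registration is held; aggregate throughput is 8,490 units, meeting the 6,960 units threshold. As to paragraphs (d)–(e): (d) operates (some sales are to a restaurant for resale), but is set aside by (e): (e) operates against (d): a current Tier 6 Notice is held. So (b) applies.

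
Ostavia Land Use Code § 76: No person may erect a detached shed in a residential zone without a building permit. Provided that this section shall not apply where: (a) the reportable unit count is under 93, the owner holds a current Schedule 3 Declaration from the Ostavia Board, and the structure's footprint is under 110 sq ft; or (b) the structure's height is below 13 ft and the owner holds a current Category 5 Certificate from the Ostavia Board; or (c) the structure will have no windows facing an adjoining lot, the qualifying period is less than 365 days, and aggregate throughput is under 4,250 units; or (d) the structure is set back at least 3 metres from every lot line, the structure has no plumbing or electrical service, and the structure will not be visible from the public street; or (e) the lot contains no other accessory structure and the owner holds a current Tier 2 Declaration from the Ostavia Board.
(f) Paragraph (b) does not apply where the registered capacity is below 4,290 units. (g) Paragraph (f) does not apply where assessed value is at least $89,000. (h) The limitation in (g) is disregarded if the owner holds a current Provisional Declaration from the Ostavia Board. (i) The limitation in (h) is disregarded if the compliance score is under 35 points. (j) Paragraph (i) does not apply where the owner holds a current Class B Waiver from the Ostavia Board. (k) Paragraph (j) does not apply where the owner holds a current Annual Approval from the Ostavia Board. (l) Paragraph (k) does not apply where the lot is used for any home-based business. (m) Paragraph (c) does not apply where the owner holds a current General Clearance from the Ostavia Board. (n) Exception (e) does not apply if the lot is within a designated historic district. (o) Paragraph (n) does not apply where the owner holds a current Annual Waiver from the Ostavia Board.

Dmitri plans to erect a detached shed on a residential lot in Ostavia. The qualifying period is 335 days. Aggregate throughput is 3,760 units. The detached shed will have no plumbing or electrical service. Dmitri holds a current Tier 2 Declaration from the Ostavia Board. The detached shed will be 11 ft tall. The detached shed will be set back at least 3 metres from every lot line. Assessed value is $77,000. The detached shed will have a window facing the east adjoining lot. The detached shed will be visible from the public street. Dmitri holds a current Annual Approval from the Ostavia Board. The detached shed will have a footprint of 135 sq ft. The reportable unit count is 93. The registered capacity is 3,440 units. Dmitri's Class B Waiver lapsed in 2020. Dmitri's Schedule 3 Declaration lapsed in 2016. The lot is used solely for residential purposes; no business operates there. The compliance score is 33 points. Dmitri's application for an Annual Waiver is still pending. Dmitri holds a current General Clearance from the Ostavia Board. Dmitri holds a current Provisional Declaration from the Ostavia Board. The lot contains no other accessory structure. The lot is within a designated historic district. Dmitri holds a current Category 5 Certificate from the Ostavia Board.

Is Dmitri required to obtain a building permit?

Exception (a) fails — the reportable unit count is 93, not under 93.
Exception (b)'s conditions are all satisfied: the structure's height is 11 ft, below the 13 ft limit; a current Category 5 Certificate is held. However, paragraphs (f)–(l) must be considered: (f) operates against (b): the registered capacity is 3,440 units, below the 4,290 units limit. (g), which would lift (f), is not engaged — assessed value is $77,000, short of $89,000. So (b) is unavailable.
Exception (c) does not apply: a window faces an adjoining lot.
Exception (d) fails — the structure will be visible from the street.
Exception (e)'s conditions are all satisfied: the lot has no other accessory structure; a current Tier 2 Declaration is held. Turning to paragraphs (n)–(o): (n) is engaged — the lot is in a historic district. (o), which would lift (n), is not engaged — there is no Annual Waiver in force. (e) is therefore removed.
Every exception is unavailable, so the rule governs.

Yes — Dmitri must obtain a building permit.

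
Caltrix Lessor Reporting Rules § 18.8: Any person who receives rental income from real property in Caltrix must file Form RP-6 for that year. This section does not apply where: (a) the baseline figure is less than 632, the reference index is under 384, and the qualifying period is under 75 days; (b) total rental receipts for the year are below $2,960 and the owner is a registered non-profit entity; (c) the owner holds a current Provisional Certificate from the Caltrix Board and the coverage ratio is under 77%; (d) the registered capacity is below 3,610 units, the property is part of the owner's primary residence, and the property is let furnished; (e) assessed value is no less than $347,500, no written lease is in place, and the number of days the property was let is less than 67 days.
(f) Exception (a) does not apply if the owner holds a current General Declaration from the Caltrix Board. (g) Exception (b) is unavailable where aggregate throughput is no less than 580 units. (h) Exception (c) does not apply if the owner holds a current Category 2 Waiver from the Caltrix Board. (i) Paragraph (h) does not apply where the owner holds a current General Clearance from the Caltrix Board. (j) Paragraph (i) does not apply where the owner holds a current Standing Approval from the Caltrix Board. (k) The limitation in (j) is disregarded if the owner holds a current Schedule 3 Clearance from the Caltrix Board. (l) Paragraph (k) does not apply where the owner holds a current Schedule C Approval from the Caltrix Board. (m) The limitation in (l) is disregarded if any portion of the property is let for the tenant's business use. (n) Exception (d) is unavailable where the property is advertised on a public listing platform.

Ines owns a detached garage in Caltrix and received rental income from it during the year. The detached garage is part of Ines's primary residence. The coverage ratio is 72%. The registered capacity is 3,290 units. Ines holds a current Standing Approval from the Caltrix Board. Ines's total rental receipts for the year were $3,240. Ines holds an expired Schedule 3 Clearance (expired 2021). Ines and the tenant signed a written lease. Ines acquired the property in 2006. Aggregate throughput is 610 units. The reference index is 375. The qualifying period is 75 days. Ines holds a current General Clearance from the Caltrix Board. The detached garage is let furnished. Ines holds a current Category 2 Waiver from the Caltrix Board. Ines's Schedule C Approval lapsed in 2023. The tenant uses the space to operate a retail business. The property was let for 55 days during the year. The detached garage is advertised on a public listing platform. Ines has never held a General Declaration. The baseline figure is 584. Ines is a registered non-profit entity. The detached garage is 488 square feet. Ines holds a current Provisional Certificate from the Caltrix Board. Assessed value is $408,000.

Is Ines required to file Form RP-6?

Yes — Ines must file Form RP-6.

Exception (a) does not apply: the qualifying period is 75 days, not under 75 days.
Exception (b) fails — total rental receipts for the year are $3,240, not below $2,960.
All of (c)'s requirements are met (a current Provisional Certificate is held; the coverage ratio is 72%, under the 77% limit). Turning to paragraphs (h)–(m): (h) operates against (c): a current Category 2 Waiver is held. (i) would limit (h) — a current General Clearance is held — but (j) sets (i) aside: (j) operates — a current Standing Approval is held. (k) is not triggered (there is no Schedule 3 Clearance in force), so (j) stands. Exception (c) does not apply.
Exception (d): the registered capacity is 3,290 units, below the 3,610 units limit; the detached garage is part of the primary residence; the property is let furnished — every condition holds. However, paragraph (n) must be considered: (n) is engaged — the property is publicly advertised. So (d) is unavailable.
Exception (e) fails — a written lease is in place.
No exception applies. The general rule governs.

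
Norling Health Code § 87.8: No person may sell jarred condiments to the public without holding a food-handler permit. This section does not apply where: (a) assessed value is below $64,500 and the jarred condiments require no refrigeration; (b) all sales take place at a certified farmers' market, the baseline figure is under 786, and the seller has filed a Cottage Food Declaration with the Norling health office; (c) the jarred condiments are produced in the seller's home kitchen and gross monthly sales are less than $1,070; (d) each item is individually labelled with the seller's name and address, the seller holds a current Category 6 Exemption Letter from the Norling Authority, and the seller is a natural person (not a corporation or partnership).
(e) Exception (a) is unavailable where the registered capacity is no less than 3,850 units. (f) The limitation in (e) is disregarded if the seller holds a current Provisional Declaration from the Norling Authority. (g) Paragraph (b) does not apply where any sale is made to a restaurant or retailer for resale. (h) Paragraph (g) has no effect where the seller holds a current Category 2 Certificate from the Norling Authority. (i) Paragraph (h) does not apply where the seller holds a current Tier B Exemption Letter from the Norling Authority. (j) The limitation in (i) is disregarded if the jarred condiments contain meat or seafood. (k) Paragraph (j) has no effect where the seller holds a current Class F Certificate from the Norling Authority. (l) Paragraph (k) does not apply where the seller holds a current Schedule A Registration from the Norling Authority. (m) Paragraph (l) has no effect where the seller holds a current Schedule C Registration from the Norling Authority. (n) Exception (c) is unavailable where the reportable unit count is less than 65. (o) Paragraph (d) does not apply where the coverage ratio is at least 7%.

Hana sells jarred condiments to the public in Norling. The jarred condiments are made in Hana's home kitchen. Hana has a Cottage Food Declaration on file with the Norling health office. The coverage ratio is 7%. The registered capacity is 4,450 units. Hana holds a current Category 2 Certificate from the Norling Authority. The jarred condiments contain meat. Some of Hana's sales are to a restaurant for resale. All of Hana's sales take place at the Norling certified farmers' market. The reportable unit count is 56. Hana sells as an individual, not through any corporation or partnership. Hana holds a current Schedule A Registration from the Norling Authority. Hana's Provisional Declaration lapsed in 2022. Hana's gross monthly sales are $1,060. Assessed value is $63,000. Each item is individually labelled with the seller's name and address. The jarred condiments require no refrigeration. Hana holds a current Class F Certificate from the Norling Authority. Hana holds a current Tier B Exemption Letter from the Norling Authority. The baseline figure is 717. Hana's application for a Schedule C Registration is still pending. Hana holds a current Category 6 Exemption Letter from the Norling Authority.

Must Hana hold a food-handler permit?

No — exception (b) applies; Hana is not required to hold a food-handler permit.

All of (a)'s requirements are met (assessed value is $63,000, below the $64,500 limit; the jarred condiments are shelf-stable). However, paragraphs (e)–(f) must be considered: (e) is triggered — the registered capacity is 4,450 units, meeting the 3,850 units threshold. (f) does not operate here (no current Provisional Declaration is held), so (e) stands. Exception (a) does not apply.
Exception (b)'s conditions are all satisfied: all sales are at a certified farmers' market; the baseline figure is 717, under the 786 limit; a Cottage Food Declaration is on file. Under paragraphs (g)–(m): (g) would limit (b) — some sales are to a restaurant for resale — but (h) sets (g) aside: (h) applies — a current Category 2 Certificate is held. (i) would limit (h) — a current Tier B Exemption Letter is held — but (j) sets (i) aside: (j) is triggered — the jarred condiments contain meat. (k) would limit (j) — a current Class F Certificate is held — but (l) sets (k) aside: (l) operates against (k): a current Schedule A Registration is held. (m) does not operate here (the Schedule C Registration is not current), so (l) stands. So (b) applies.
Exception (c)'s conditions are all satisfied: the jarred condiments are home-kitchen produced; gross monthly sales are $1,060, less than the $1,070 limit. But applying paragraph (n): (n) operates against (c): the reportable unit count is 56, less than the 65 limit. (c) is therefore removed.
Exception (d)'s conditions are all satisfied: items are individually labelled; a current Category 6 Exemption Letter is held; the seller is a natural person. Turning to paragraph (o): (o) is engaged — the coverage ratio is 7%, meeting the 7% threshold. So (d) is unavailable.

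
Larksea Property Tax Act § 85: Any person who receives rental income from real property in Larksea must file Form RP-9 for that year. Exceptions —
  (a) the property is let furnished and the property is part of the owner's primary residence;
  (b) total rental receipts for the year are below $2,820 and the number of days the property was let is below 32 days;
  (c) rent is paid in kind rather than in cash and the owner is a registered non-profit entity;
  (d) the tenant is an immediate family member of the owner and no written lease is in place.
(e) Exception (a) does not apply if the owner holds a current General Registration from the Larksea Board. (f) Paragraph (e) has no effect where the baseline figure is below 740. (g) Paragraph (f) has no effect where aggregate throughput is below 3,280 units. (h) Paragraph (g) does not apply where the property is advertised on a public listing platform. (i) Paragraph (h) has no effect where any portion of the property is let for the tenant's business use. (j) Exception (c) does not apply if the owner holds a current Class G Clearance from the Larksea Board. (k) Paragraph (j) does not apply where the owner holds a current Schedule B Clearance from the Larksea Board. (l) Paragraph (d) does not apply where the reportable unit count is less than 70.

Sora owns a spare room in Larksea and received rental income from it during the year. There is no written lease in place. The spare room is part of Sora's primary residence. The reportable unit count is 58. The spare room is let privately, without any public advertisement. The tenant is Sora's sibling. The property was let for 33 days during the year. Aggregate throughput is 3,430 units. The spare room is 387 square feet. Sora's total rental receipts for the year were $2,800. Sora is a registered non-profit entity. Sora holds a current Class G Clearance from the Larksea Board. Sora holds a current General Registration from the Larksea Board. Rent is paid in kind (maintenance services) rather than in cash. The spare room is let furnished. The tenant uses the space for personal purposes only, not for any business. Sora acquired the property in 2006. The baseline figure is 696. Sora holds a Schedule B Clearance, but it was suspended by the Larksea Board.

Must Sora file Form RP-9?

No — exception (a) applies; Sora is not required to file Form RP-9.

All of (a)'s requirements are met (the property is let furnished; the spare room is part of the primary residence). Considering the limiting provisions: (e) would limit (a) — a current General Registration is held — but (f) sets (e) aside: (f) operates against (e): the baseline figure is 696, below the 740 limit. (g), which would lift (f), is inapplicable — aggregate throughput is 3,430 units, not below 3,280 units. (a) remains available.
Exception (b) requires that the number of days the property was let is below 32 days; but the number of days the property was let is 33 days, not below 32 days, so (b) is unavailable.
Exception (c)'s conditions are all satisfied: rent is paid in kind; Sora is a registered non-profit. But: (j) operates against (c): a current Class G Clearance is held. (k) is not triggered (the Schedule B Clearance is not current), so (j) stands. Exception (c) does not apply.
All of (d)'s requirements are met (the tenant is an immediate family member; there is no written lease). But applying paragraph (l): (l) applies — the reportable unit count is 58, less than the 70 limit. Exception (d) does not apply.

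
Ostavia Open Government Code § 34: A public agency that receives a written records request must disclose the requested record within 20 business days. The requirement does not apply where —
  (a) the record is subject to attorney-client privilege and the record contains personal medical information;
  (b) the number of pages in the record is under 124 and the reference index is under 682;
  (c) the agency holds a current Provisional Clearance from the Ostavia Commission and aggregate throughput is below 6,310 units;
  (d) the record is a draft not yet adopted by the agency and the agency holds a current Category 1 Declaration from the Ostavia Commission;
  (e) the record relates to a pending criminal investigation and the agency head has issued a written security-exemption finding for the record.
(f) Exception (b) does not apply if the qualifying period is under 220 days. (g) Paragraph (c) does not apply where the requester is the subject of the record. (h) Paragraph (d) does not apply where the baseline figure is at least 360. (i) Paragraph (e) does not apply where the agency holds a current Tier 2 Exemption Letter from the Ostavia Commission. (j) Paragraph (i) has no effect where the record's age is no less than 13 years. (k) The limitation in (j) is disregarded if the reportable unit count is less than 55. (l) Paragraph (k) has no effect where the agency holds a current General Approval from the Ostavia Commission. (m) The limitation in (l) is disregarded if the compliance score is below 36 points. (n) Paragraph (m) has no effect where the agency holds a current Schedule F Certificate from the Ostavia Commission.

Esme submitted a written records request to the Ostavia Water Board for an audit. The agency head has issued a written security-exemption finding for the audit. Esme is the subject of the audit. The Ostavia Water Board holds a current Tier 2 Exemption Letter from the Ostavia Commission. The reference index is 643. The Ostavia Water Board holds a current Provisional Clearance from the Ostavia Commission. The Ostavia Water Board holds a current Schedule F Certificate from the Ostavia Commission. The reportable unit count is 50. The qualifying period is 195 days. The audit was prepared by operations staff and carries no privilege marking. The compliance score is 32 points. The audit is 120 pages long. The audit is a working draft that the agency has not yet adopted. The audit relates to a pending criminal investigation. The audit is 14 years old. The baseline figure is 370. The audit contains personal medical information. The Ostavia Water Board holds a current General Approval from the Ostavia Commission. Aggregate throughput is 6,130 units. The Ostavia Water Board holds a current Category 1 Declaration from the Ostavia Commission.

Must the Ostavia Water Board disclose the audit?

No — exception (e) applies; the Ostavia Water Board is not required to disclose the audit.

Exception (a) requires that the record is subject to attorney-client privilege; but the audit carries no privilege marking, so (a) is unavailable.
Exception (b): the number of pages in the record is 120, under the 124 limit; the reference index is 643, under the 682 limit — every condition holds. However, paragraph (f) must be considered: (f) is triggered — the qualifying period is 195 days, under the 220 days limit. Exception (b) does not apply.
Exception (c) is satisfied on its face — a current Provisional Clearance is held; aggregate throughput is 6,130 units, below the 6,310 units limit. But: (g) operates against (c): Esme is the subject of the audit. (c) is therefore removed.
Exception (d): the audit is an unadopted draft; a current Category 1 Declaration is held — every condition holds. But applying paragraph (h): (h) operates against (d): the baseline figure is 370, meeting the 360 threshold. So (d) is unavailable.
All of (e)'s requirements are met (the audit relates to a pending investigation; a written security-exemption finding has been issued). Applying paragraphs (i)–(n): (i) is triggered (a current Tier 2 Exemption Letter is held), but yields to (j): (j) operates against (i): the record's age is 14 years, meeting the 13 years threshold. (k) applies (the reportable unit count is 50, less than the 55 limit), but is overridden by (l): (l) is engaged — a current General Approval is held. (m) applies (the compliance score is 32 points, below the 36 points limit), but is itself disapplied by (n): (n) operates against (m): a current Schedule F Certificate is held. (e) remains available.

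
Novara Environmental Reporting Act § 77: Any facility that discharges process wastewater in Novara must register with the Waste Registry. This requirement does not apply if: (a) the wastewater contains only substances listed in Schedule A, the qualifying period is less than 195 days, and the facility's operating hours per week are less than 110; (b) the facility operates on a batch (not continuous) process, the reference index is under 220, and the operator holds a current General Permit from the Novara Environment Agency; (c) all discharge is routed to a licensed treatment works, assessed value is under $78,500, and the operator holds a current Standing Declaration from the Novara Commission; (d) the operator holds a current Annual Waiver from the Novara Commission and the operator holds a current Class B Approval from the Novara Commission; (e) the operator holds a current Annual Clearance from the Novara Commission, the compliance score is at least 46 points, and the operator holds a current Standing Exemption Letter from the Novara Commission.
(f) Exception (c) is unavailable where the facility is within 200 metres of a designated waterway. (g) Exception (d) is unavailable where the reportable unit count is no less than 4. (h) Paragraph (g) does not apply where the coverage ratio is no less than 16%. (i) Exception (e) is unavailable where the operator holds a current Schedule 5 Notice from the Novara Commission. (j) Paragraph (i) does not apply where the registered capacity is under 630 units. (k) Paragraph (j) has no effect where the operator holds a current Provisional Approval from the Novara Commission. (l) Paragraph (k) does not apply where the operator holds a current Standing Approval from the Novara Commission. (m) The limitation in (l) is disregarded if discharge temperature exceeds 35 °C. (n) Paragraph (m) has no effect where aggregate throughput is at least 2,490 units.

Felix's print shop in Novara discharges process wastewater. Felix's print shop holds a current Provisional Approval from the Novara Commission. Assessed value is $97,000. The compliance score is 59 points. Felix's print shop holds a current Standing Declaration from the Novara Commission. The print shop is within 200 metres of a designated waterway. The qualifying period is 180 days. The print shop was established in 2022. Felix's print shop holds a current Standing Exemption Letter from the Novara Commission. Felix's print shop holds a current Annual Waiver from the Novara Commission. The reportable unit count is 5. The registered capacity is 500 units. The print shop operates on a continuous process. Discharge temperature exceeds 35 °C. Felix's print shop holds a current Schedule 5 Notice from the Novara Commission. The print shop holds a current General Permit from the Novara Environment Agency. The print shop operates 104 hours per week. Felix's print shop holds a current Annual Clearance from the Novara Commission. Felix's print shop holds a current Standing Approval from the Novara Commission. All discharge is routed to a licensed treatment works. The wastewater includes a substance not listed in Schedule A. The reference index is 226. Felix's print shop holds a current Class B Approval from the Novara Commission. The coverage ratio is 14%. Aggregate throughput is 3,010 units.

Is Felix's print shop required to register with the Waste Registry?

No — exception (e) applies; Felix's print shop is not required to register with the Waste Registry.

Exception (a) requires that the wastewater contains only substances listed in Schedule A; but the wastewater includes a non-Schedule-A substance, so (a) is unavailable.
Exception (b) requires that the facility operates on a batch (not continuous) process; but the facility operates on a continuous process, so (b) is unavailable.
Exception (c) fails — assessed value is $97,000, not under $78,500.
All of (d)'s requirements are met (a current Annual Waiver is held; a current Class B Approval is held). But applying paragraphs (g)–(h): (g) operates — the reportable unit count is 5, meeting the 4 threshold. (h) does not operate here (the coverage ratio is 14%, short of 16%), so (g) stands. Exception (d) does not apply.
Exception (e): a current Annual Clearance is held; the compliance score is 59 points, meeting the 46 points threshold; a current Standing Exemption Letter is held — every condition holds. As to paragraphs (i)–(n): (i) operates (a current Schedule 5 Notice is held), but is displaced by (j): (j) operates against (i): the registered capacity is 500 units, under the 630 units limit. (k) is engaged (a current Provisional Approval is held), but yields to (l): (l) is engaged — a current Standing Approval is held. (m) would limit (l) — discharge temperature exceeds 35 °C — but (n) sets (m) aside: (n) operates against (m): aggregate throughput is 3,010 units, meeting the 2,490 units threshold. Exception (e) stands.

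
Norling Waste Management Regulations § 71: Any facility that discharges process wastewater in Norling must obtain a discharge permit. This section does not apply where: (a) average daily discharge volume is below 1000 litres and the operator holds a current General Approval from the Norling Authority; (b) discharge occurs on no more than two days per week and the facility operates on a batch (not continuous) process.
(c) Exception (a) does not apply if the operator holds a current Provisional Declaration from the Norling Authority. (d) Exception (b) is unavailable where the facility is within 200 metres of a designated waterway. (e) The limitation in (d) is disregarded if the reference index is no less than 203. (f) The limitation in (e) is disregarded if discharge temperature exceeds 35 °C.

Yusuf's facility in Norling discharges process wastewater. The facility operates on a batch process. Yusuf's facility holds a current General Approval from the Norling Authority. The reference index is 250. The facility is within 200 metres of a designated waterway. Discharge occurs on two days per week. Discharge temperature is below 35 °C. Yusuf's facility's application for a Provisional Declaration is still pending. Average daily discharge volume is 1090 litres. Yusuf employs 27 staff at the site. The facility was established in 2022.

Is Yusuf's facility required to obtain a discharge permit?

Exception (a) does not apply: average daily discharge volume is 1090 litres, not below 1000 litres.
Exception (b): discharge occurs on no more than two days per week; the facility operates on a batch process — every condition holds. Considering the limiting provisions: (d) operates (the facility is within 200 m of a designated waterway), but is itself disapplied by (e): (e) is engaged — the reference index is 250, meeting the 203 threshold. (f), which would lift (e), does not operate here — discharge temperature is below 35 °C. (b) remains available.

No — exception (b) applies; Yusuf's facility is not required to obtain a discharge permit.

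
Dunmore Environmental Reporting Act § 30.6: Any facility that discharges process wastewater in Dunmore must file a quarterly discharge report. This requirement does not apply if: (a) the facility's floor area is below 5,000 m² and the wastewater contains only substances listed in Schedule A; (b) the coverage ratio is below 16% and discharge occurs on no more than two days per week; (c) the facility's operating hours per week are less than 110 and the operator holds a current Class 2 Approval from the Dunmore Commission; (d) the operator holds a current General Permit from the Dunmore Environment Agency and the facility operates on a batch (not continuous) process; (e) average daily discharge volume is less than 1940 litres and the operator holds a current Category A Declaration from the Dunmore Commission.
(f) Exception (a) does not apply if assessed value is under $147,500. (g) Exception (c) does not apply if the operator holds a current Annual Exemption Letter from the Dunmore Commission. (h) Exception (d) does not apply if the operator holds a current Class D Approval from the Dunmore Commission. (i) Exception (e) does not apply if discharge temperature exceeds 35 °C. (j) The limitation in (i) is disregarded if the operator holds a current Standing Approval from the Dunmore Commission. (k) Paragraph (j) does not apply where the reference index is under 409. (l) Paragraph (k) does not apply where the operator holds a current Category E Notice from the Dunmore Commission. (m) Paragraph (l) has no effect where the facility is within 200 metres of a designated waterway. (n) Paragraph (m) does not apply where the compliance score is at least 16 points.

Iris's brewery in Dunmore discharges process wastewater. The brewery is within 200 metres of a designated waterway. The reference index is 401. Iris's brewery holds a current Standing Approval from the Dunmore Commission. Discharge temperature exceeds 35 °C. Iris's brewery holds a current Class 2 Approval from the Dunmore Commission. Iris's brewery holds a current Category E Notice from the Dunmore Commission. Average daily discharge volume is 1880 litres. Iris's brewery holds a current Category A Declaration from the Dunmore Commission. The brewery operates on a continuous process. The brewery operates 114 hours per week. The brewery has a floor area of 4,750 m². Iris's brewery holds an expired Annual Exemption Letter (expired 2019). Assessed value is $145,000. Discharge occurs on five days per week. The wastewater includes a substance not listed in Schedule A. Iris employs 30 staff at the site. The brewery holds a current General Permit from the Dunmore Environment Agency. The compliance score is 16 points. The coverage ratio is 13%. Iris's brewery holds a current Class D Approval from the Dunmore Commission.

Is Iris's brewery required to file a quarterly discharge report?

Exception (a) fails — the wastewater includes a non-Schedule-A substance.
Exception (b) does not apply: discharge occurs on five days per week.
Exception (c) requires that the facility's operating hours per week are less than 110; but the facility's operating hours per week are 114, not less than 110, so (c) is unavailable.
Exception (d) requires that the facility operates on a batch (not continuous) process; but the facility operates on a continuous process, so (d) is unavailable.
Exception (e): average daily discharge volume is 1880 litres, less than the 1940 litres limit; a current Category A Declaration is held — every condition holds. Applying paragraphs (i)–(n): (i) operates (discharge temperature exceeds 35 °C), but is itself disapplied by (j): (j) operates against (i): a current Standing Approval is held. (k) would limit (j) — the reference index is 401, under the 409 limit — but (l) sets (k) aside: (l) applies — a current Category E Notice is held. (m) would limit (l) — the brewery is within 200 m of a designated waterway — but (n) sets (m) aside: (n) operates — the compliance score is 16 points, meeting the 16 points threshold. (e) remains available.

No — exception (e) applies; Iris's brewery is not required to file a quarterly discharge report.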